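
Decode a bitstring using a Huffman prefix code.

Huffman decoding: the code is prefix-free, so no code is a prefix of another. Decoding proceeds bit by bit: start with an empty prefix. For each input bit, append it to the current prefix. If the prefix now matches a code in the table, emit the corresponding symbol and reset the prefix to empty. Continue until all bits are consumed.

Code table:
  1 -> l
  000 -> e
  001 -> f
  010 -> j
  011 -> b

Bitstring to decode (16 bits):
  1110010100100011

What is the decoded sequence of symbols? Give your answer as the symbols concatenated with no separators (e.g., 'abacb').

Bit 0: prefix='1' -> emit 'l', reset
Bit 1: prefix='1' -> emit 'l', reset
Bit 2: prefix='1' -> emit 'l', reset
Bit 3: prefix='0' (no match yet)
Bit 4: prefix='00' (no match yet)
Bit 5: prefix='001' -> emit 'f', reset
Bit 6: prefix='0' (no match yet)
Bit 7: prefix='01' (no match yet)
Bit 8: prefix='010' -> emit 'j', reset
Bit 9: prefix='0' (no match yet)
Bit 10: prefix='01' (no match yet)
Bit 11: prefix='010' -> emit 'j', reset
Bit 12: prefix='0' (no match yet)
Bit 13: prefix='00' (no match yet)
Bit 14: prefix='001' -> emit 'f', reset
Bit 15: prefix='1' -> emit 'l', reset

Answer: lllfjjfl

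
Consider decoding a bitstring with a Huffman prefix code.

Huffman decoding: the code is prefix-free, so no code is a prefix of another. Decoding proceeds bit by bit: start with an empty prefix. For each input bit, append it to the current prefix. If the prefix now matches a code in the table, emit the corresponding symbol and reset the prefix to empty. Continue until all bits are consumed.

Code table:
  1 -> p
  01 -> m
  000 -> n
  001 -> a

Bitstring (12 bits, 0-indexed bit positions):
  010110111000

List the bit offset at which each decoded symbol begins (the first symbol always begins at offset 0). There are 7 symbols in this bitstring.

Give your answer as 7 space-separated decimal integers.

Answer: 0 2 4 5 7 8 9

Derivation:
Bit 0: prefix='0' (no match yet)
Bit 1: prefix='01' -> emit 'm', reset
Bit 2: prefix='0' (no match yet)
Bit 3: prefix='01' -> emit 'm', reset
Bit 4: prefix='1' -> emit 'p', reset
Bit 5: prefix='0' (no match yet)
Bit 6: prefix='01' -> emit 'm', reset
Bit 7: prefix='1' -> emit 'p', reset
Bit 8: prefix='1' -> emit 'p', reset
Bit 9: prefix='0' (no match yet)
Bit 10: prefix='00' (no match yet)
Bit 11: prefix='000' -> emit 'n', reset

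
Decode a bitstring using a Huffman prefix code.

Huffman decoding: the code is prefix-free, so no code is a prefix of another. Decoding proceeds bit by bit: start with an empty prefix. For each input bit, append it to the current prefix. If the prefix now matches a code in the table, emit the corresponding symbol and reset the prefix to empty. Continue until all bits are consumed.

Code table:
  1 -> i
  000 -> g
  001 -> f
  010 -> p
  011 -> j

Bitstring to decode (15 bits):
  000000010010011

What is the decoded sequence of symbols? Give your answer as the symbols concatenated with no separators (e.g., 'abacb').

Bit 0: prefix='0' (no match yet)
Bit 1: prefix='00' (no match yet)
Bit 2: prefix='000' -> emit 'g', reset
Bit 3: prefix='0' (no match yet)
Bit 4: prefix='00' (no match yet)
Bit 5: prefix='000' -> emit 'g', reset
Bit 6: prefix='0' (no match yet)
Bit 7: prefix='01' (no match yet)
Bit 8: prefix='010' -> emit 'p', reset
Bit 9: prefix='0' (no match yet)
Bit 10: prefix='01' (no match yet)
Bit 11: prefix='010' -> emit 'p', reset
Bit 12: prefix='0' (no match yet)
Bit 13: prefix='01' (no match yet)
Bit 14: prefix='011' -> emit 'j', reset

Answer: ggppj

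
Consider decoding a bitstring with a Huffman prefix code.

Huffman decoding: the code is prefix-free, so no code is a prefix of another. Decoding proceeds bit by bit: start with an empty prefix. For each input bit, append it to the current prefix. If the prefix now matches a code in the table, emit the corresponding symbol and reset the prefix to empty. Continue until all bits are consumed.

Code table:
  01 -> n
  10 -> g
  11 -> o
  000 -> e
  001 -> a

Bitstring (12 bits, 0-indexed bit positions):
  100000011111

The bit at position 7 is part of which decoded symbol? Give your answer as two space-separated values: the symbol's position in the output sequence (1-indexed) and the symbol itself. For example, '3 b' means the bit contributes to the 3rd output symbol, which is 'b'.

Bit 0: prefix='1' (no match yet)
Bit 1: prefix='10' -> emit 'g', reset
Bit 2: prefix='0' (no match yet)
Bit 3: prefix='00' (no match yet)
Bit 4: prefix='000' -> emit 'e', reset
Bit 5: prefix='0' (no match yet)
Bit 6: prefix='00' (no match yet)
Bit 7: prefix='001' -> emit 'a', reset
Bit 8: prefix='1' (no match yet)
Bit 9: prefix='11' -> emit 'o', reset
Bit 10: prefix='1' (no match yet)
Bit 11: prefix='11' -> emit 'o', reset

Answer: 3 a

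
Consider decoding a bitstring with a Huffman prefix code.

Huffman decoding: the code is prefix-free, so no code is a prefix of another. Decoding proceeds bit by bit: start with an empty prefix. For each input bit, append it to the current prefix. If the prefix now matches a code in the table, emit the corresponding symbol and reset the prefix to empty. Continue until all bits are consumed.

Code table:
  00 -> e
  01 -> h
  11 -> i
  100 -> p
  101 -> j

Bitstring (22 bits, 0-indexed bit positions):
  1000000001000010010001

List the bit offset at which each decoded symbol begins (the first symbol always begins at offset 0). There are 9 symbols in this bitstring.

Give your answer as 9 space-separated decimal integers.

Answer: 0 3 5 7 9 12 14 17 20

Derivation:
Bit 0: prefix='1' (no match yet)
Bit 1: prefix='10' (no match yet)
Bit 2: prefix='100' -> emit 'p', reset
Bit 3: prefix='0' (no match yet)
Bit 4: prefix='00' -> emit 'e', reset
Bit 5: prefix='0' (no match yet)
Bit 6: prefix='00' -> emit 'e', reset
Bit 7: prefix='0' (no match yet)
Bit 8: prefix='00' -> emit 'e', reset
Bit 9: prefix='1' (no match yet)
Bit 10: prefix='10' (no match yet)
Bit 11: prefix='100' -> emit 'p', reset
Bit 12: prefix='0' (no match yet)
Bit 13: prefix='00' -> emit 'e', reset
Bit 14: prefix='1' (no match yet)
Bit 15: prefix='10' (no match yet)
Bit 16: prefix='100' -> emit 'p', reset
Bit 17: prefix='1' (no match yet)
Bit 18: prefix='10' (no match yet)
Bit 19: prefix='100' -> emit 'p', reset
Bit 20: prefix='0' (no match yet)
Bit 21: prefix='01' -> emit 'h', reset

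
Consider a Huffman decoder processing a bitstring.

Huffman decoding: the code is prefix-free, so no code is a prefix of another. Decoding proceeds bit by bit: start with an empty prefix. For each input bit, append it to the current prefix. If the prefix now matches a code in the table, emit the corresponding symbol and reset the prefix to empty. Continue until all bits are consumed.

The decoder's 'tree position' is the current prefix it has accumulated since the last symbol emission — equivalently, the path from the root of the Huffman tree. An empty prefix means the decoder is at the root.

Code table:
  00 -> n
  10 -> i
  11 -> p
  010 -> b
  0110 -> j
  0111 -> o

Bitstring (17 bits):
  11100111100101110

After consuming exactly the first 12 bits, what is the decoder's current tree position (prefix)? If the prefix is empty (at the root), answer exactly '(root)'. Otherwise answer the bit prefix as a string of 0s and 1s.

Answer: 01

Derivation:
Bit 0: prefix='1' (no match yet)
Bit 1: prefix='11' -> emit 'p', reset
Bit 2: prefix='1' (no match yet)
Bit 3: prefix='10' -> emit 'i', reset
Bit 4: prefix='0' (no match yet)
Bit 5: prefix='01' (no match yet)
Bit 6: prefix='011' (no match yet)
Bit 7: prefix='0111' -> emit 'o', reset
Bit 8: prefix='1' (no match yet)
Bit 9: prefix='10' -> emit 'i', reset
Bit 10: prefix='0' (no match yet)
Bit 11: prefix='01' (no match yet)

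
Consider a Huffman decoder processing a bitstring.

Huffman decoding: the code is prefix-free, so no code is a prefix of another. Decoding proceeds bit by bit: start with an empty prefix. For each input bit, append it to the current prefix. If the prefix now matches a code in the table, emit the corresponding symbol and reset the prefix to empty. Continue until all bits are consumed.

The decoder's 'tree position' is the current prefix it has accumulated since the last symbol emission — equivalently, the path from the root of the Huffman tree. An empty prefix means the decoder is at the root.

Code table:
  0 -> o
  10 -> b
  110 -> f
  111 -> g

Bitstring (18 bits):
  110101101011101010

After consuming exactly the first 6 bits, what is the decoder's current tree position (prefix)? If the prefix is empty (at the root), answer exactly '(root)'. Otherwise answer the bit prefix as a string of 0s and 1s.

Answer: 1

Derivation:
Bit 0: prefix='1' (no match yet)
Bit 1: prefix='11' (no match yet)
Bit 2: prefix='110' -> emit 'f', reset
Bit 3: prefix='1' (no match yet)
Bit 4: prefix='10' -> emit 'b', reset
Bit 5: prefix='1' (no match yet)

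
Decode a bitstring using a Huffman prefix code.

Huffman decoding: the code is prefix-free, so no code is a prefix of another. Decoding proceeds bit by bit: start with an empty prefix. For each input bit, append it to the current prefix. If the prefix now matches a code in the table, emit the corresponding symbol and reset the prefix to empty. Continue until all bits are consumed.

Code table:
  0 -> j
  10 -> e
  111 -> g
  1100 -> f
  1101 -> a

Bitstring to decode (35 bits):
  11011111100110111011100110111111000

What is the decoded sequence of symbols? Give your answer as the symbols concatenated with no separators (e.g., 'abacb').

Answer: agfaafagfj

Derivation:
Bit 0: prefix='1' (no match yet)
Bit 1: prefix='11' (no match yet)
Bit 2: prefix='110' (no match yet)
Bit 3: prefix='1101' -> emit 'a', reset
Bit 4: prefix='1' (no match yet)
Bit 5: prefix='11' (no match yet)
Bit 6: prefix='111' -> emit 'g', reset
Bit 7: prefix='1' (no match yet)
Bit 8: prefix='11' (no match yet)
Bit 9: prefix='110' (no match yet)
Bit 10: prefix='1100' -> emit 'f', reset
Bit 11: prefix='1' (no match yet)
Bit 12: prefix='11' (no match yet)
Bit 13: prefix='110' (no match yet)
Bit 14: prefix='1101' -> emit 'a', reset
Bit 15: prefix='1' (no match yet)
Bit 16: prefix='11' (no match yet)
Bit 17: prefix='110' (no match yet)
Bit 18: prefix='1101' -> emit 'a', reset
Bit 19: prefix='1' (no match yet)
Bit 20: prefix='11' (no match yet)
Bit 21: prefix='110' (no match yet)
Bit 22: prefix='1100' -> emit 'f', reset
Bit 23: prefix='1' (no match yet)
Bit 24: prefix='11' (no match yet)
Bit 25: prefix='110' (no match yet)
Bit 26: prefix='1101' -> emit 'a', reset
Bit 27: prefix='1' (no match yet)
Bit 28: prefix='11' (no match yet)
Bit 29: prefix='111' -> emit 'g', reset
Bit 30: prefix='1' (no match yet)
Bit 31: prefix='11' (no match yet)
Bit 32: prefix='110' (no match yet)
Bit 33: prefix='1100' -> emit 'f', reset
Bit 34: prefix='0' -> emit 'j', reset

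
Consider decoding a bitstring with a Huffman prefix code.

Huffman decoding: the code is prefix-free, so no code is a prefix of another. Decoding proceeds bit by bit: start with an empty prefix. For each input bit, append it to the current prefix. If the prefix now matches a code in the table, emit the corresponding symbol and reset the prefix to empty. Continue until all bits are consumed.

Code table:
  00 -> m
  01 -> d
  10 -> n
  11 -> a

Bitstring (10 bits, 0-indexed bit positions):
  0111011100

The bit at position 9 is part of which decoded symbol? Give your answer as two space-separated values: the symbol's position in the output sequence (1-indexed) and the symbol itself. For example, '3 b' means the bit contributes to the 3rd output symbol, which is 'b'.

Answer: 5 m

Derivation:
Bit 0: prefix='0' (no match yet)
Bit 1: prefix='01' -> emit 'd', reset
Bit 2: prefix='1' (no match yet)
Bit 3: prefix='11' -> emit 'a', reset
Bit 4: prefix='0' (no match yet)
Bit 5: prefix='01' -> emit 'd', reset
Bit 6: prefix='1' (no match yet)
Bit 7: prefix='11' -> emit 'a', reset
Bit 8: prefix='0' (no match yet)
Bit 9: prefix='00' -> emit 'm', reset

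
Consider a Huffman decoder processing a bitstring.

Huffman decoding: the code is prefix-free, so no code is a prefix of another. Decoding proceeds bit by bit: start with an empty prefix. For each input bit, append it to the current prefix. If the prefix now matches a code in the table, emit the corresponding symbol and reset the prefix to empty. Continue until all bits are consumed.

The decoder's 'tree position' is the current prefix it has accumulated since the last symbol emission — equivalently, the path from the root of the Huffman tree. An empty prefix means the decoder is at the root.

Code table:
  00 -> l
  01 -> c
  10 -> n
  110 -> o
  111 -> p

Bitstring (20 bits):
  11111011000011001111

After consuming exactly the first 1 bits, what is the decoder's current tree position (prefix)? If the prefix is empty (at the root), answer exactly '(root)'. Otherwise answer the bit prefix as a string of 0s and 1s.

Answer: 1

Derivation:
Bit 0: prefix='1' (no match yet)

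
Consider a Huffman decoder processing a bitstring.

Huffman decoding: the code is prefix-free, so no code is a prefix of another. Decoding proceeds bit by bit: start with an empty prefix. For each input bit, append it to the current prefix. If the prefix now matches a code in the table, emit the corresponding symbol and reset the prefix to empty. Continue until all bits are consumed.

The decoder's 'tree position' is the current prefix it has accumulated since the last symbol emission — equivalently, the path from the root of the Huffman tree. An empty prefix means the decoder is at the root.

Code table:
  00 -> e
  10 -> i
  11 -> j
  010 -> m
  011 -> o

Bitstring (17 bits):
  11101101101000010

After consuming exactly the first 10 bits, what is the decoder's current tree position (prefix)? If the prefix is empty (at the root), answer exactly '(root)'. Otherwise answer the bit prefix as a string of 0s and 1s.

Answer: 0

Derivation:
Bit 0: prefix='1' (no match yet)
Bit 1: prefix='11' -> emit 'j', reset
Bit 2: prefix='1' (no match yet)
Bit 3: prefix='10' -> emit 'i', reset
Bit 4: prefix='1' (no match yet)
Bit 5: prefix='11' -> emit 'j', reset
Bit 6: prefix='0' (no match yet)
Bit 7: prefix='01' (no match yet)
Bit 8: prefix='011' -> emit 'o', reset
Bit 9: prefix='0' (no match yet)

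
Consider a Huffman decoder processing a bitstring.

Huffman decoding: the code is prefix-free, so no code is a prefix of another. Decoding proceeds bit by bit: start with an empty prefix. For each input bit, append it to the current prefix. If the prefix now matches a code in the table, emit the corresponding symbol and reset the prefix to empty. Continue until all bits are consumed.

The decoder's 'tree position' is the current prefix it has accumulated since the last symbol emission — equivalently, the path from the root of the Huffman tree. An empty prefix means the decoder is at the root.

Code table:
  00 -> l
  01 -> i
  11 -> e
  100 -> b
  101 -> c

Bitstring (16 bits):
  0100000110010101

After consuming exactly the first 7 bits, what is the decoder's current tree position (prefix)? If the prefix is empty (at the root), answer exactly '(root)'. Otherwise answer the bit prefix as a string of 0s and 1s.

Bit 0: prefix='0' (no match yet)
Bit 1: prefix='01' -> emit 'i', reset
Bit 2: prefix='0' (no match yet)
Bit 3: prefix='00' -> emit 'l', reset
Bit 4: prefix='0' (no match yet)
Bit 5: prefix='00' -> emit 'l', reset
Bit 6: prefix='0' (no match yet)

Answer: 0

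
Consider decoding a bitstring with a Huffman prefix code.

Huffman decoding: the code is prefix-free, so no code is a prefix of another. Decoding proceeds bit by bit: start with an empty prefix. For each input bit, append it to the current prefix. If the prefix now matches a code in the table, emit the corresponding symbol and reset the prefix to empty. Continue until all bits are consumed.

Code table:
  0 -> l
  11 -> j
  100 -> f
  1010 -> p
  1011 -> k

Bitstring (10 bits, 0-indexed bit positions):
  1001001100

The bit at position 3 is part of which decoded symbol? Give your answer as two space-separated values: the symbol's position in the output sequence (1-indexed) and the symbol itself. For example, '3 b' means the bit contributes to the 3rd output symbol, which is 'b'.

Answer: 2 f

Derivation:
Bit 0: prefix='1' (no match yet)
Bit 1: prefix='10' (no match yet)
Bit 2: prefix='100' -> emit 'f', reset
Bit 3: prefix='1' (no match yet)
Bit 4: prefix='10' (no match yet)
Bit 5: prefix='100' -> emit 'f', reset
Bit 6: prefix='1' (no match yet)
Bit 7: prefix='11' -> emit 'j', reset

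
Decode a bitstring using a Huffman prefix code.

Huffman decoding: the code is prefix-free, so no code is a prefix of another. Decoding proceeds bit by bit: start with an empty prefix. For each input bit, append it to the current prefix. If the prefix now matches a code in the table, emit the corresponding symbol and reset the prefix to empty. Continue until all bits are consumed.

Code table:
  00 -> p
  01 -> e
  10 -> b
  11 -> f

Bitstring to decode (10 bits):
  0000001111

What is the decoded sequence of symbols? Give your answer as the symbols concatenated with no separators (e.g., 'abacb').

Bit 0: prefix='0' (no match yet)
Bit 1: prefix='00' -> emit 'p', reset
Bit 2: prefix='0' (no match yet)
Bit 3: prefix='00' -> emit 'p', reset
Bit 4: prefix='0' (no match yet)
Bit 5: prefix='00' -> emit 'p', reset
Bit 6: prefix='1' (no match yet)
Bit 7: prefix='11' -> emit 'f', reset
Bit 8: prefix='1' (no match yet)
Bit 9: prefix='11' -> emit 'f', reset

Answer: pppff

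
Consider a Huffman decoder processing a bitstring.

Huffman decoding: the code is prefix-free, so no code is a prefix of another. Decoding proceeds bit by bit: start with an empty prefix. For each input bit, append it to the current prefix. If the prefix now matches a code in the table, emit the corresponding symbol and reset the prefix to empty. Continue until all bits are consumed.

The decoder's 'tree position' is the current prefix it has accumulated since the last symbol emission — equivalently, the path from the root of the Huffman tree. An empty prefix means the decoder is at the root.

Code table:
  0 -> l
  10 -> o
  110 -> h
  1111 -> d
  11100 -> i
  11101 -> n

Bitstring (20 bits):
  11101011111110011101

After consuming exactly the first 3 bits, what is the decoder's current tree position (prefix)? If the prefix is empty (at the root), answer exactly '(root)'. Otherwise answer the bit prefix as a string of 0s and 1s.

Answer: 111

Derivation:
Bit 0: prefix='1' (no match yet)
Bit 1: prefix='11' (no match yet)
Bit 2: prefix='111' (no match yet)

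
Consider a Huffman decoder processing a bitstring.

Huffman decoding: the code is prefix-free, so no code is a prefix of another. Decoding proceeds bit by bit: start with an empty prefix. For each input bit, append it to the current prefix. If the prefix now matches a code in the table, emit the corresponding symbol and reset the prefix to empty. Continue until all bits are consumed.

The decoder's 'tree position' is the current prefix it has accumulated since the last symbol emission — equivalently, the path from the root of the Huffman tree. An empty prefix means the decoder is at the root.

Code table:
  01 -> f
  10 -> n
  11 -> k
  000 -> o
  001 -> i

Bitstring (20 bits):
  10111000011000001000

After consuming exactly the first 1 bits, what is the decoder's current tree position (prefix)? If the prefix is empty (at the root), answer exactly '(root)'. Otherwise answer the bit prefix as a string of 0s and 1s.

Bit 0: prefix='1' (no match yet)

Answer: 1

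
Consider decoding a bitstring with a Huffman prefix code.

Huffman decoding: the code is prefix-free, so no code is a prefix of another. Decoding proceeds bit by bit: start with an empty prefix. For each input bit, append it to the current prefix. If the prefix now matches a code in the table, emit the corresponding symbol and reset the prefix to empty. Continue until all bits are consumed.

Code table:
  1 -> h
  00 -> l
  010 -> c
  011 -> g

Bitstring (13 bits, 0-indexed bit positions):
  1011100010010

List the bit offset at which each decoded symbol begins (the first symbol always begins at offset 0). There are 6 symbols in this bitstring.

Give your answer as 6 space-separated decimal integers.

Answer: 0 1 4 5 7 10

Derivation:
Bit 0: prefix='1' -> emit 'h', reset
Bit 1: prefix='0' (no match yet)
Bit 2: prefix='01' (no match yet)
Bit 3: prefix='011' -> emit 'g', reset
Bit 4: prefix='1' -> emit 'h', reset
Bit 5: prefix='0' (no match yet)
Bit 6: prefix='00' -> emit 'l', reset
Bit 7: prefix='0' (no match yet)
Bit 8: prefix='01' (no match yet)
Bit 9: prefix='010' -> emit 'c', reset
Bit 10: prefix='0' (no match yet)
Bit 11: prefix='01' (no match yet)
Bit 12: prefix='010' -> emit 'c', reset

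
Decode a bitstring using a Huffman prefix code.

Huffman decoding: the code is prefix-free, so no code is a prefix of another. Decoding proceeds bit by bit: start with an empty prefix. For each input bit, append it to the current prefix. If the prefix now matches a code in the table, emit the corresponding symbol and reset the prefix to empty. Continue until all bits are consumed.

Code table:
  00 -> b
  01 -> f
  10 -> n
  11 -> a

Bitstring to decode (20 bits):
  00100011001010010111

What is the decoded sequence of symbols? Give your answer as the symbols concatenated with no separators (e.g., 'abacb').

Answer: bnbabnnffa

Derivation:
Bit 0: prefix='0' (no match yet)
Bit 1: prefix='00' -> emit 'b', reset
Bit 2: prefix='1' (no match yet)
Bit 3: prefix='10' -> emit 'n', reset
Bit 4: prefix='0' (no match yet)
Bit 5: prefix='00' -> emit 'b', reset
Bit 6: prefix='1' (no match yet)
Bit 7: prefix='11' -> emit 'a', reset
Bit 8: prefix='0' (no match yet)
Bit 9: prefix='00' -> emit 'b', reset
Bit 10: prefix='1' (no match yet)
Bit 11: prefix='10' -> emit 'n', reset
Bit 12: prefix='1' (no match yet)
Bit 13: prefix='10' -> emit 'n', reset
Bit 14: prefix='0' (no match yet)
Bit 15: prefix='01' -> emit 'f', reset
Bit 16: prefix='0' (no match yet)
Bit 17: prefix='01' -> emit 'f', reset
Bit 18: prefix='1' (no match yet)
Bit 19: prefix='11' -> emit 'a', reset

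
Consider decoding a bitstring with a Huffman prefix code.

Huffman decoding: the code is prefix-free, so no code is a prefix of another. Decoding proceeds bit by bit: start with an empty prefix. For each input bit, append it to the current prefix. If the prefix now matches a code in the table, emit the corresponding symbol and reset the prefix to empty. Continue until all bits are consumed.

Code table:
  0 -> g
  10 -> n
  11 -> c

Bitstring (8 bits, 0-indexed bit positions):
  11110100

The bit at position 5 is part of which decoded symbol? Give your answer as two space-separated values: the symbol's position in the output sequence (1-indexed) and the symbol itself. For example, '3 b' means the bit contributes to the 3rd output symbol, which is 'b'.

Bit 0: prefix='1' (no match yet)
Bit 1: prefix='11' -> emit 'c', reset
Bit 2: prefix='1' (no match yet)
Bit 3: prefix='11' -> emit 'c', reset
Bit 4: prefix='0' -> emit 'g', reset
Bit 5: prefix='1' (no match yet)
Bit 6: prefix='10' -> emit 'n', reset
Bit 7: prefix='0' -> emit 'g', reset

Answer: 4 n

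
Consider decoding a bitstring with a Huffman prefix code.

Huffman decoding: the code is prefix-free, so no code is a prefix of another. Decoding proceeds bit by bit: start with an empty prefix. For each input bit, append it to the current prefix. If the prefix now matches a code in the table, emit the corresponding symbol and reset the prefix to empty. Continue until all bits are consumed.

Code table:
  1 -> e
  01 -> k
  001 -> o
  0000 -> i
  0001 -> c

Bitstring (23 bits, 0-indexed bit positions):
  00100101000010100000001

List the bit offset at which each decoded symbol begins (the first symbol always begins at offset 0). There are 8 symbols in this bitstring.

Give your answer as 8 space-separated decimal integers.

Bit 0: prefix='0' (no match yet)
Bit 1: prefix='00' (no match yet)
Bit 2: prefix='001' -> emit 'o', reset
Bit 3: prefix='0' (no match yet)
Bit 4: prefix='00' (no match yet)
Bit 5: prefix='001' -> emit 'o', reset
Bit 6: prefix='0' (no match yet)
Bit 7: prefix='01' -> emit 'k', reset
Bit 8: prefix='0' (no match yet)
Bit 9: prefix='00' (no match yet)
Bit 10: prefix='000' (no match yet)
Bit 11: prefix='0000' -> emit 'i', reset
Bit 12: prefix='1' -> emit 'e', reset
Bit 13: prefix='0' (no match yet)
Bit 14: prefix='01' -> emit 'k', reset
Bit 15: prefix='0' (no match yet)
Bit 16: prefix='00' (no match yet)
Bit 17: prefix='000' (no match yet)
Bit 18: prefix='0000' -> emit 'i', reset
Bit 19: prefix='0' (no match yet)
Bit 20: prefix='00' (no match yet)
Bit 21: prefix='000' (no match yet)
Bit 22: prefix='0001' -> emit 'c', reset

Answer: 0 3 6 8 12 13 15 19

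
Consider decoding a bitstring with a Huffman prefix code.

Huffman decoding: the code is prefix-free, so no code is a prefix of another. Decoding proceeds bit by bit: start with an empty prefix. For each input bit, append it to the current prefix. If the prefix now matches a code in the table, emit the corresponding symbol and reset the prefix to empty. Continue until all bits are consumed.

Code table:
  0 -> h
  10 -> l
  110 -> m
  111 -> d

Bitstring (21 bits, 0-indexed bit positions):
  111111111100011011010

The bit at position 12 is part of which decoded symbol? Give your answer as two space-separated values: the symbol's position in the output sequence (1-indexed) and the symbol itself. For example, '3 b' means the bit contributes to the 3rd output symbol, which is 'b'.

Answer: 6 h

Derivation:
Bit 0: prefix='1' (no match yet)
Bit 1: prefix='11' (no match yet)
Bit 2: prefix='111' -> emit 'd', reset
Bit 3: prefix='1' (no match yet)
Bit 4: prefix='11' (no match yet)
Bit 5: prefix='111' -> emit 'd', reset
Bit 6: prefix='1' (no match yet)
Bit 7: prefix='11' (no match yet)
Bit 8: prefix='111' -> emit 'd', reset
Bit 9: prefix='1' (no match yet)
Bit 10: prefix='10' -> emit 'l', reset
Bit 11: prefix='0' -> emit 'h', reset
Bit 12: prefix='0' -> emit 'h', reset
Bit 13: prefix='1' (no match yet)
Bit 14: prefix='11' (no match yet)
Bit 15: prefix='110' -> emit 'm', reset
Bit 16: prefix='1' (no match yet)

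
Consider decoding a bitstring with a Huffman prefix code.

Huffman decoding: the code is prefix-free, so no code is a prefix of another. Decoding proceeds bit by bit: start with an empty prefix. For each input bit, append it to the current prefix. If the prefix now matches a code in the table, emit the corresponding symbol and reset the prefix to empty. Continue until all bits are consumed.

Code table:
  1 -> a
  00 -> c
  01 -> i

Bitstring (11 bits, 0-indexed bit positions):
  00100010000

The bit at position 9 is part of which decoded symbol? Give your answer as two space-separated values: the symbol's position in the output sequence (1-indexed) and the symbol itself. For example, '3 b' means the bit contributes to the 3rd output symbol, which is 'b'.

Answer: 6 c

Derivation:
Bit 0: prefix='0' (no match yet)
Bit 1: prefix='00' -> emit 'c', reset
Bit 2: prefix='1' -> emit 'a', reset
Bit 3: prefix='0' (no match yet)
Bit 4: prefix='00' -> emit 'c', reset
Bit 5: prefix='0' (no match yet)
Bit 6: prefix='01' -> emit 'i', reset
Bit 7: prefix='0' (no match yet)
Bit 8: prefix='00' -> emit 'c', reset
Bit 9: prefix='0' (no match yet)
Bit 10: prefix='00' -> emit 'c', reset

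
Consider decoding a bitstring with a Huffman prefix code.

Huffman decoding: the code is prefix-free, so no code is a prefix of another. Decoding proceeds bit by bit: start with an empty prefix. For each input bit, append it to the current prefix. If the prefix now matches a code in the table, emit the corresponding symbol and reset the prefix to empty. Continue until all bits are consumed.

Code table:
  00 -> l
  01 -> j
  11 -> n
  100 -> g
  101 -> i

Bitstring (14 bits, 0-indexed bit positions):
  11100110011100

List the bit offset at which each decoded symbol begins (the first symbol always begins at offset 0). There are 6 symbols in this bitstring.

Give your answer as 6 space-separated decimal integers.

Bit 0: prefix='1' (no match yet)
Bit 1: prefix='11' -> emit 'n', reset
Bit 2: prefix='1' (no match yet)
Bit 3: prefix='10' (no match yet)
Bit 4: prefix='100' -> emit 'g', reset
Bit 5: prefix='1' (no match yet)
Bit 6: prefix='11' -> emit 'n', reset
Bit 7: prefix='0' (no match yet)
Bit 8: prefix='00' -> emit 'l', reset
Bit 9: prefix='1' (no match yet)
Bit 10: prefix='11' -> emit 'n', reset
Bit 11: prefix='1' (no match yet)
Bit 12: prefix='10' (no match yet)
Bit 13: prefix='100' -> emit 'g', reset

Answer: 0 2 5 7 9 11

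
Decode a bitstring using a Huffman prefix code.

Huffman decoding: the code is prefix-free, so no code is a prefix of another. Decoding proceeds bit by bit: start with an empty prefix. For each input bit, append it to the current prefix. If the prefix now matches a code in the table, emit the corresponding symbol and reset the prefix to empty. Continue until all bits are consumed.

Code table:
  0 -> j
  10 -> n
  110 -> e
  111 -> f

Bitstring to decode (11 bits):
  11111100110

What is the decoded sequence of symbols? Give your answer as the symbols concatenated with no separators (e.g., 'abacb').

Bit 0: prefix='1' (no match yet)
Bit 1: prefix='11' (no match yet)
Bit 2: prefix='111' -> emit 'f', reset
Bit 3: prefix='1' (no match yet)
Bit 4: prefix='11' (no match yet)
Bit 5: prefix='111' -> emit 'f', reset
Bit 6: prefix='0' -> emit 'j', reset
Bit 7: prefix='0' -> emit 'j', reset
Bit 8: prefix='1' (no match yet)
Bit 9: prefix='11' (no match yet)
Bit 10: prefix='110' -> emit 'e', reset

Answer: ffjje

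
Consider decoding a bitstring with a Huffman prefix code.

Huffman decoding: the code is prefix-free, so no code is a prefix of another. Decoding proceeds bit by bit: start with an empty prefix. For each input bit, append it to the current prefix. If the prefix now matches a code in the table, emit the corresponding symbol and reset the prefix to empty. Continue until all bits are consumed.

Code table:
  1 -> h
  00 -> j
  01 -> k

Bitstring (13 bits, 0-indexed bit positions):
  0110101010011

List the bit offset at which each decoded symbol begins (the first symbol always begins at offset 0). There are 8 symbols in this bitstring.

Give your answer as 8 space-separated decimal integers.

Answer: 0 2 3 5 7 9 11 12

Derivation:
Bit 0: prefix='0' (no match yet)
Bit 1: prefix='01' -> emit 'k', reset
Bit 2: prefix='1' -> emit 'h', reset
Bit 3: prefix='0' (no match yet)
Bit 4: prefix='01' -> emit 'k', reset
Bit 5: prefix='0' (no match yet)
Bit 6: prefix='01' -> emit 'k', reset
Bit 7: prefix='0' (no match yet)
Bit 8: prefix='01' -> emit 'k', reset
Bit 9: prefix='0' (no match yet)
Bit 10: prefix='00' -> emit 'j', reset
Bit 11: prefix='1' -> emit 'h', reset
Bit 12: prefix='1' -> emit 'h', reset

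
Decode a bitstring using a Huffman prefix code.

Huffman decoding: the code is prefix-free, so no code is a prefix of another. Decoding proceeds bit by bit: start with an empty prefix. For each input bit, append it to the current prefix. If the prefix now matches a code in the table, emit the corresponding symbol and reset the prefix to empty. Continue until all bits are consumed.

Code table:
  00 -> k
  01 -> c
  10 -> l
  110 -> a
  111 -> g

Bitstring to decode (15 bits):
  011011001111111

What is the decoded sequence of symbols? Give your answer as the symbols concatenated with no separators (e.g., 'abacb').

Answer: clacgg

Derivation:
Bit 0: prefix='0' (no match yet)
Bit 1: prefix='01' -> emit 'c', reset
Bit 2: prefix='1' (no match yet)
Bit 3: prefix='10' -> emit 'l', reset
Bit 4: prefix='1' (no match yet)
Bit 5: prefix='11' (no match yet)
Bit 6: prefix='110' -> emit 'a', reset
Bit 7: prefix='0' (no match yet)
Bit 8: prefix='01' -> emit 'c', reset
Bit 9: prefix='1' (no match yet)
Bit 10: prefix='11' (no match yet)
Bit 11: prefix='111' -> emit 'g', reset
Bit 12: prefix='1' (no match yet)
Bit 13: prefix='11' (no match yet)
Bit 14: prefix='111' -> emit 'g', reset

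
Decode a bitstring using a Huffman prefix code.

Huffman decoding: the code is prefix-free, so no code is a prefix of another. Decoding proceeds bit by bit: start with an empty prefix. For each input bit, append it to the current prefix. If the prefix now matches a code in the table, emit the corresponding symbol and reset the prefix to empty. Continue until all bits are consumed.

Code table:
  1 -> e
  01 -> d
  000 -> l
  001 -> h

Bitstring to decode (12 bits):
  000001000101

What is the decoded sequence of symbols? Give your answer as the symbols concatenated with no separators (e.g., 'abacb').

Bit 0: prefix='0' (no match yet)
Bit 1: prefix='00' (no match yet)
Bit 2: prefix='000' -> emit 'l', reset
Bit 3: prefix='0' (no match yet)
Bit 4: prefix='00' (no match yet)
Bit 5: prefix='001' -> emit 'h', reset
Bit 6: prefix='0' (no match yet)
Bit 7: prefix='00' (no match yet)
Bit 8: prefix='000' -> emit 'l', reset
Bit 9: prefix='1' -> emit 'e', reset
Bit 10: prefix='0' (no match yet)
Bit 11: prefix='01' -> emit 'd', reset

Answer: lhled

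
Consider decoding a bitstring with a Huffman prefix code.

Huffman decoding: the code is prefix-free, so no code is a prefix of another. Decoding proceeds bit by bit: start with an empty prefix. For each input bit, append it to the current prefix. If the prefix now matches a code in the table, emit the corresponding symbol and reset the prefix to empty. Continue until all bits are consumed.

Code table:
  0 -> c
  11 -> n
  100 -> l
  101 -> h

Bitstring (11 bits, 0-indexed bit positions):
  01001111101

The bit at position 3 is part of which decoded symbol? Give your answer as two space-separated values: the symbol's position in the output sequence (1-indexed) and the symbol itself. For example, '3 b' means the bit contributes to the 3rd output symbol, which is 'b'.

Answer: 2 l

Derivation:
Bit 0: prefix='0' -> emit 'c', reset
Bit 1: prefix='1' (no match yet)
Bit 2: prefix='10' (no match yet)
Bit 3: prefix='100' -> emit 'l', reset
Bit 4: prefix='1' (no match yet)
Bit 5: prefix='11' -> emit 'n', reset
Bit 6: prefix='1' (no match yet)
Bit 7: prefix='11' -> emit 'n', reset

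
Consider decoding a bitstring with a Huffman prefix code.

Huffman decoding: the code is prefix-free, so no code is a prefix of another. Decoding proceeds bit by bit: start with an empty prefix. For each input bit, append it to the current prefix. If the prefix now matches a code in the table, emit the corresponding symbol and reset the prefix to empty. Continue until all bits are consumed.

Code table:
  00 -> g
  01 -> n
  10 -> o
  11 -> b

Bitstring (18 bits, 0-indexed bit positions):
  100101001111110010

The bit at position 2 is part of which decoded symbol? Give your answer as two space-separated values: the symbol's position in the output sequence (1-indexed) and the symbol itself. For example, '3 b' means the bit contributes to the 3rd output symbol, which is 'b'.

Bit 0: prefix='1' (no match yet)
Bit 1: prefix='10' -> emit 'o', reset
Bit 2: prefix='0' (no match yet)
Bit 3: prefix='01' -> emit 'n', reset
Bit 4: prefix='0' (no match yet)
Bit 5: prefix='01' -> emit 'n', reset
Bit 6: prefix='0' (no match yet)

Answer: 2 n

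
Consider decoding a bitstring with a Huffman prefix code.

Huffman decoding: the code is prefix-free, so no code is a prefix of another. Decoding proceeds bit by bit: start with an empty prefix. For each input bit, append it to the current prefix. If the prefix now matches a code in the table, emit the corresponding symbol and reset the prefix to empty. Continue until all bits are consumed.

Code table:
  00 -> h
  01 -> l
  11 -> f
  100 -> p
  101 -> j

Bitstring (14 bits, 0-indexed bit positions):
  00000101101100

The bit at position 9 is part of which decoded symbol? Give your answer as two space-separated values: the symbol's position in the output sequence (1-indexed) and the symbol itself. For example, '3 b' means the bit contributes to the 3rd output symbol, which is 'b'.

Bit 0: prefix='0' (no match yet)
Bit 1: prefix='00' -> emit 'h', reset
Bit 2: prefix='0' (no match yet)
Bit 3: prefix='00' -> emit 'h', reset
Bit 4: prefix='0' (no match yet)
Bit 5: prefix='01' -> emit 'l', reset
Bit 6: prefix='0' (no match yet)
Bit 7: prefix='01' -> emit 'l', reset
Bit 8: prefix='1' (no match yet)
Bit 9: prefix='10' (no match yet)
Bit 10: prefix='101' -> emit 'j', reset
Bit 11: prefix='1' (no match yet)
Bit 12: prefix='10' (no match yet)
Bit 13: prefix='100' -> emit 'p', reset

Answer: 5 j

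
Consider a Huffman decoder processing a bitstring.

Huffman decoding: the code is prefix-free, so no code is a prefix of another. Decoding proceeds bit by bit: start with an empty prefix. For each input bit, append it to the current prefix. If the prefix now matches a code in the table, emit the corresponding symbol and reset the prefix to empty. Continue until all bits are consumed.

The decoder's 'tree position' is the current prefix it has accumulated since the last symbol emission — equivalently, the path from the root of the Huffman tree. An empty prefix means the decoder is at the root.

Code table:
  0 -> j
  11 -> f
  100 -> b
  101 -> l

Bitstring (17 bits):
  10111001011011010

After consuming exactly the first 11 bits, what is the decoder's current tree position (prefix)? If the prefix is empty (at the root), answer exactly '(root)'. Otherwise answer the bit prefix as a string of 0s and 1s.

Answer: 1

Derivation:
Bit 0: prefix='1' (no match yet)
Bit 1: prefix='10' (no match yet)
Bit 2: prefix='101' -> emit 'l', reset
Bit 3: prefix='1' (no match yet)
Bit 4: prefix='11' -> emit 'f', reset
Bit 5: prefix='0' -> emit 'j', reset
Bit 6: prefix='0' -> emit 'j', reset
Bit 7: prefix='1' (no match yet)
Bit 8: prefix='10' (no match yet)
Bit 9: prefix='101' -> emit 'l', reset
Bit 10: prefix='1' (no match yet)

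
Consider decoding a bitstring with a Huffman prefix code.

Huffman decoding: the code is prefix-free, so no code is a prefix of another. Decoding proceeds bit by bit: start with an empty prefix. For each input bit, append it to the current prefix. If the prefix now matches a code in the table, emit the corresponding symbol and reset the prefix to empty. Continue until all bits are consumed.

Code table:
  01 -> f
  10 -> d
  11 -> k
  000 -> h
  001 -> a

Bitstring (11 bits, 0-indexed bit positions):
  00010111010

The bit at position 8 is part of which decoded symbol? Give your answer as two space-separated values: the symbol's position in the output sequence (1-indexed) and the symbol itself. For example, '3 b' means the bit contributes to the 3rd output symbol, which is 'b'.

Bit 0: prefix='0' (no match yet)
Bit 1: prefix='00' (no match yet)
Bit 2: prefix='000' -> emit 'h', reset
Bit 3: prefix='1' (no match yet)
Bit 4: prefix='10' -> emit 'd', reset
Bit 5: prefix='1' (no match yet)
Bit 6: prefix='11' -> emit 'k', reset
Bit 7: prefix='1' (no match yet)
Bit 8: prefix='10' -> emit 'd', reset
Bit 9: prefix='1' (no match yet)
Bit 10: prefix='10' -> emit 'd', reset

Answer: 4 d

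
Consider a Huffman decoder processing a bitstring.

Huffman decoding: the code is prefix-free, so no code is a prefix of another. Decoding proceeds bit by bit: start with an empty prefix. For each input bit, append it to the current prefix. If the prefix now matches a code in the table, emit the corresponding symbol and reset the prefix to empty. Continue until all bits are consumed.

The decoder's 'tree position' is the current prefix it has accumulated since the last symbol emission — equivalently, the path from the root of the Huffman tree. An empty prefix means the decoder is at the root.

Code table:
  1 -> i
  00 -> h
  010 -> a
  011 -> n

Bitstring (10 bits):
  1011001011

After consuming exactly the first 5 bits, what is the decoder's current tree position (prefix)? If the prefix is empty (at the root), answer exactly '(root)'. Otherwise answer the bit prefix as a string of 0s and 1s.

Bit 0: prefix='1' -> emit 'i', reset
Bit 1: prefix='0' (no match yet)
Bit 2: prefix='01' (no match yet)
Bit 3: prefix='011' -> emit 'n', reset
Bit 4: prefix='0' (no match yet)

Answer: 0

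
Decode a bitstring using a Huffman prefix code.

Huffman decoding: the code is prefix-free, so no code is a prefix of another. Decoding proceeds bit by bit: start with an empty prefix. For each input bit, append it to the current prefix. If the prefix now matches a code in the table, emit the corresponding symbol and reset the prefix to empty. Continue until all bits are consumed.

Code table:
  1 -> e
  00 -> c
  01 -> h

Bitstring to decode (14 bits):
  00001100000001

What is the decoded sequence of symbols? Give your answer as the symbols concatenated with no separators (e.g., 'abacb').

Bit 0: prefix='0' (no match yet)
Bit 1: prefix='00' -> emit 'c', reset
Bit 2: prefix='0' (no match yet)
Bit 3: prefix='00' -> emit 'c', reset
Bit 4: prefix='1' -> emit 'e', reset
Bit 5: prefix='1' -> emit 'e', reset
Bit 6: prefix='0' (no match yet)
Bit 7: prefix='00' -> emit 'c', reset
Bit 8: prefix='0' (no match yet)
Bit 9: prefix='00' -> emit 'c', reset
Bit 10: prefix='0' (no match yet)
Bit 11: prefix='00' -> emit 'c', reset
Bit 12: prefix='0' (no match yet)
Bit 13: prefix='01' -> emit 'h', reset

Answer: cceeccch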